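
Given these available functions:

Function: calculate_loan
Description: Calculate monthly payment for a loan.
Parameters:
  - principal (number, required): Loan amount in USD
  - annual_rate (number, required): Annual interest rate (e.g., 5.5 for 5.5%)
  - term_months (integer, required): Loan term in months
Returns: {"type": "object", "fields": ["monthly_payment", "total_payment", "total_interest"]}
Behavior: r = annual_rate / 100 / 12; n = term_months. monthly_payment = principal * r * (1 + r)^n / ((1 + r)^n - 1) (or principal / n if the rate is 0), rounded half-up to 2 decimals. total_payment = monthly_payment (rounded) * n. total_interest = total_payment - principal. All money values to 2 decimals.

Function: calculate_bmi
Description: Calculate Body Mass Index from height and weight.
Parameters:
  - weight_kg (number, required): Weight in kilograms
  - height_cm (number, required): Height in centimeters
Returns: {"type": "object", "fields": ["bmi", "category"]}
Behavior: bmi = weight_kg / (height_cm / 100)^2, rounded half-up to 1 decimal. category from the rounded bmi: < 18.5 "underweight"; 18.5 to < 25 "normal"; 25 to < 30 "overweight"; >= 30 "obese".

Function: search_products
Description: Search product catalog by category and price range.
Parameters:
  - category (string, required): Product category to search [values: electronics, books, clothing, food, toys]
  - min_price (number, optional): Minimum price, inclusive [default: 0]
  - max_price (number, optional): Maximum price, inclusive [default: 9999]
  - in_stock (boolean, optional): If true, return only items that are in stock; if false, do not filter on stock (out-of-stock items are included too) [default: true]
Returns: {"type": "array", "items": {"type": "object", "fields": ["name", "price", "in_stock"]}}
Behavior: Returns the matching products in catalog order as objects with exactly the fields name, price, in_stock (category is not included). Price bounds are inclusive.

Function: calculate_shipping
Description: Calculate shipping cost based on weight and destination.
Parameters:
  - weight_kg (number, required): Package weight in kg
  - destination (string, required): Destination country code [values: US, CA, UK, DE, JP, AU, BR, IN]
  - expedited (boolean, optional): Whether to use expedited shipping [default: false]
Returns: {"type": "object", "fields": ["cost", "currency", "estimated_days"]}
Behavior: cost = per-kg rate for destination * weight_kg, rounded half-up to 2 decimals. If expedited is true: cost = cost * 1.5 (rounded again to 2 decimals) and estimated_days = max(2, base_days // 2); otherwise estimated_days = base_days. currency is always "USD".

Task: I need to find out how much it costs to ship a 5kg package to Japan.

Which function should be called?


The task needs a function whose description is: Calculate shipping cost based on weight and destination.
calculate_shipping


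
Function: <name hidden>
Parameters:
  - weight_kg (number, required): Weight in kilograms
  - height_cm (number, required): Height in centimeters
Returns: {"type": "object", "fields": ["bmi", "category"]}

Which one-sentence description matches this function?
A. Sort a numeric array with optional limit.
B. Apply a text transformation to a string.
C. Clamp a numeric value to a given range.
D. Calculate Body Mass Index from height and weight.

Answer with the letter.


Parameters weight_kg, height_cm and return ["bmi", "category"] fit: Calculate Body Mass Index from height and weight.
D


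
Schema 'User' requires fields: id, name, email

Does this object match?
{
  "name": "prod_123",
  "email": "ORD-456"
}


Checking required fields...
Missing: id
Invalid - missing required field 'id'


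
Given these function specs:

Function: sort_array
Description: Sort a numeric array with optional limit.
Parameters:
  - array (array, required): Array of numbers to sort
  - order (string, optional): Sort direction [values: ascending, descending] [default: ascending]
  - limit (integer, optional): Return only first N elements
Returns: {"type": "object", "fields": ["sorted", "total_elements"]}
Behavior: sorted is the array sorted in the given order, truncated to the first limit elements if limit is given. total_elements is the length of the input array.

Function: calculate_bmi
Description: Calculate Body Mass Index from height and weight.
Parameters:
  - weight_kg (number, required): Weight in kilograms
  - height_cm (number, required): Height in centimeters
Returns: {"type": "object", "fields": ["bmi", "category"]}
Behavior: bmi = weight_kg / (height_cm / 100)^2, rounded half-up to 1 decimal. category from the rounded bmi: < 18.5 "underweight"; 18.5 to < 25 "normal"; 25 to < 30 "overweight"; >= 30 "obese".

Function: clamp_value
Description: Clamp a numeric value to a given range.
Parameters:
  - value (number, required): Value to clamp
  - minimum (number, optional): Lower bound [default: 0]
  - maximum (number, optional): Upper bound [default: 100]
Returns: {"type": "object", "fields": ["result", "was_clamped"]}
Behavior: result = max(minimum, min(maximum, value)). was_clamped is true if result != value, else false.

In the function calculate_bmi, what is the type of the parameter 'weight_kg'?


The calculate_bmi spec declares:
  - weight_kg (number, required): Weight in kilograms
Type:
number


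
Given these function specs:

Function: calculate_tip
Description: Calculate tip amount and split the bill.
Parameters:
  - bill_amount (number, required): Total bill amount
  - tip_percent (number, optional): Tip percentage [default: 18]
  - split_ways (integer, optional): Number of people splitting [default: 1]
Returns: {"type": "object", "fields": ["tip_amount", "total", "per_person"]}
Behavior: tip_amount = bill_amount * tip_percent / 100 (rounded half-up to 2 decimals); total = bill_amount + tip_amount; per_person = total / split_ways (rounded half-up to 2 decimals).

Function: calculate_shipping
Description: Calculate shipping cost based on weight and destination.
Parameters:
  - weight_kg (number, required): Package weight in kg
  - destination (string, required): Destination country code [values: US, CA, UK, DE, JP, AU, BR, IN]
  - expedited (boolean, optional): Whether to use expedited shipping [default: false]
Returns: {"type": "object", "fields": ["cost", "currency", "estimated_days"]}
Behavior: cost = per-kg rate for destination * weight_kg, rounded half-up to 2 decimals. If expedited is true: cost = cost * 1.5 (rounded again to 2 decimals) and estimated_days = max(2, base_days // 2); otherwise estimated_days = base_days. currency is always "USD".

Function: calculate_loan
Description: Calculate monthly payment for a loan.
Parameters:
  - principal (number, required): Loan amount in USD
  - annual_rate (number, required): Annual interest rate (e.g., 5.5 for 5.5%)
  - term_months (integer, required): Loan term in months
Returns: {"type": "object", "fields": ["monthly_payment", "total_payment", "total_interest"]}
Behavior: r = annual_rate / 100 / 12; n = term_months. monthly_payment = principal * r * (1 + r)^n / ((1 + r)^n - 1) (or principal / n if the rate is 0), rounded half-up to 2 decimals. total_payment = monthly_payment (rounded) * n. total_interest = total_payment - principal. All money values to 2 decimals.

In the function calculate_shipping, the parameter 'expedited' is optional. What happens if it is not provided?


The calculate_shipping spec declares:
  - expedited (boolean, optional): Whether to use expedited shipping [default: false]
It defaults to false


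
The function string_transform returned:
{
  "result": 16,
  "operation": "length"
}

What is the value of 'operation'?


length


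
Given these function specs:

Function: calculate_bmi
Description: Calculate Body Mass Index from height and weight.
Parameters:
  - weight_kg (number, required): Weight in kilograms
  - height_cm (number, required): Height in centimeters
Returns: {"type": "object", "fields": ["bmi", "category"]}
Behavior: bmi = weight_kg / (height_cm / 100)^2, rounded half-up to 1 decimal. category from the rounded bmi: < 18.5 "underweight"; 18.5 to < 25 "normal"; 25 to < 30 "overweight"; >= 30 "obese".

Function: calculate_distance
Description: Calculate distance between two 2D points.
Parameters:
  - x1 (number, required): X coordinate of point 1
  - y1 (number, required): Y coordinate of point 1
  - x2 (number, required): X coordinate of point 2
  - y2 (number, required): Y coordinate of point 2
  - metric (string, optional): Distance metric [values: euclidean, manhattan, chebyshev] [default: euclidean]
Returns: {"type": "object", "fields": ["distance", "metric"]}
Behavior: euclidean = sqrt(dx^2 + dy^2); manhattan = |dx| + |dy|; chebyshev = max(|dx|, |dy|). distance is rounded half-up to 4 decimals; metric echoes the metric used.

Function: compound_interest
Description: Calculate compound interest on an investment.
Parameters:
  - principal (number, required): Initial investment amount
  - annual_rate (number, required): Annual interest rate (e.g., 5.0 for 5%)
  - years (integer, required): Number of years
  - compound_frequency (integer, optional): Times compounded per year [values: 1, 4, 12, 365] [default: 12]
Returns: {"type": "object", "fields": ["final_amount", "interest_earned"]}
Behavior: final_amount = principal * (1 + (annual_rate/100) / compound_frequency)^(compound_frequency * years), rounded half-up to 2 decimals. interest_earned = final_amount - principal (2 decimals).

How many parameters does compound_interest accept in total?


Parameters of compound_interest: principal (required), annual_rate (required), years (required), compound_frequency (optional)
Total:
4


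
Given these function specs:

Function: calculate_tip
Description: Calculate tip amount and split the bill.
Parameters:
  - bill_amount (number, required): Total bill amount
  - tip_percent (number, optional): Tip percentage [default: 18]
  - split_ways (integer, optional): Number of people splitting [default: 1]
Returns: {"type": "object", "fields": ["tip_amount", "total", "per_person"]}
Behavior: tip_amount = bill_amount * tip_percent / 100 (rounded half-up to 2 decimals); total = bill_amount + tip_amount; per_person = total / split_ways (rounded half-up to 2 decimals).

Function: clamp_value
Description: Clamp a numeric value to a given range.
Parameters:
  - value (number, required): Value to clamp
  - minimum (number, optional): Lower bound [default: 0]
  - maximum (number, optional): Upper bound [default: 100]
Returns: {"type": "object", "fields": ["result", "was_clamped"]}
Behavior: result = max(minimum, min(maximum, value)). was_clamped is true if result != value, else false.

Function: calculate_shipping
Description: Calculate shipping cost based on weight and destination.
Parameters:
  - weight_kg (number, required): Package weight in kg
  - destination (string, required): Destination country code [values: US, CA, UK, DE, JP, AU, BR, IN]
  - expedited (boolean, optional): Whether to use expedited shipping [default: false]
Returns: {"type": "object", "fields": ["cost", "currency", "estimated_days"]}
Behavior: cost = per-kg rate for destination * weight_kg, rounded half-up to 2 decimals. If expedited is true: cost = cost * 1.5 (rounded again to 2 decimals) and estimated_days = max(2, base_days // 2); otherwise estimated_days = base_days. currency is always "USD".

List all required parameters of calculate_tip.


Parameters of calculate_tip and their required/optional flag:
  bill_amount: required
  tip_percent: optional
  split_ways: optional
bill_amount


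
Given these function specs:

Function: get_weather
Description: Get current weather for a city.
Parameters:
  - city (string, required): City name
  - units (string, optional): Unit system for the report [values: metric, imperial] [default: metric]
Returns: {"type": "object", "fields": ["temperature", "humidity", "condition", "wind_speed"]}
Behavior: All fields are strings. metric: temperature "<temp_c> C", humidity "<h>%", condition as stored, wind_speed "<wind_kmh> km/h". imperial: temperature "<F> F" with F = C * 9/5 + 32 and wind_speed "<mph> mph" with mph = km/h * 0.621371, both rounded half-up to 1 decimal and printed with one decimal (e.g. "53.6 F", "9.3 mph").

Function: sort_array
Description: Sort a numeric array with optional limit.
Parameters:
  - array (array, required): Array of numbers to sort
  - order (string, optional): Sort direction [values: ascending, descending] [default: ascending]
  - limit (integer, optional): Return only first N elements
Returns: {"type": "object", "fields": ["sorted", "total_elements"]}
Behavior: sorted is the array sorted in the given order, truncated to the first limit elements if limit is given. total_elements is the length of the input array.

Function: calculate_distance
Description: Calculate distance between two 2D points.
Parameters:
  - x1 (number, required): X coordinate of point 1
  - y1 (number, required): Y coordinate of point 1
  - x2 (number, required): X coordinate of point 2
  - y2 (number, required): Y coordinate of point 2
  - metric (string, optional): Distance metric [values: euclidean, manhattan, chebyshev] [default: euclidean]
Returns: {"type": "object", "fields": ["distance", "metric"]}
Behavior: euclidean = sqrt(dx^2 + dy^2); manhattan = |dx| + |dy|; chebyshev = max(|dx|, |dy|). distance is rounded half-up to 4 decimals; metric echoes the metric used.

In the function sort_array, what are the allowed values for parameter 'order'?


The sort_array spec declares:
  - order (string, optional): Sort direction [values: ascending, descending] [default: ascending]
Allowed values:
ascending, descending


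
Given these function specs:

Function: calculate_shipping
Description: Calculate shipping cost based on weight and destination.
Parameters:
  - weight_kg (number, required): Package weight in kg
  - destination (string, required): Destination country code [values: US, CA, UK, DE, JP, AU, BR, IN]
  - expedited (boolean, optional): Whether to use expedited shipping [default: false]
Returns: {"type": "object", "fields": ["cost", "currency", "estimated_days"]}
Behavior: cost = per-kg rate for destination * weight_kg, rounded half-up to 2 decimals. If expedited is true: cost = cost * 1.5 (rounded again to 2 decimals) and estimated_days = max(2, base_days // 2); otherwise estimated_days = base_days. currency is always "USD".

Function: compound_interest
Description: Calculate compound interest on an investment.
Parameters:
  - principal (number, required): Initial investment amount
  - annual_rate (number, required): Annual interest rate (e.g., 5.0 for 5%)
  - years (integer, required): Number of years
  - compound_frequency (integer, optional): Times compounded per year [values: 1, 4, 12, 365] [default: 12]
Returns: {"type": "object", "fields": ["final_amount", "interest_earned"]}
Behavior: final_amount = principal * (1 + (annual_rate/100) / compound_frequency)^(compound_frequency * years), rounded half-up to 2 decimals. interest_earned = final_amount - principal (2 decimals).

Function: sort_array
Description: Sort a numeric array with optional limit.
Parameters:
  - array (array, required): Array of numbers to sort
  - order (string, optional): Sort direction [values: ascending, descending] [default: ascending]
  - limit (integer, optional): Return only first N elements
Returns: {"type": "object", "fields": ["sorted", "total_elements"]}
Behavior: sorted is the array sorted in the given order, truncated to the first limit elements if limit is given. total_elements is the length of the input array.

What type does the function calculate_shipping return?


The calculate_shipping spec declares Returns: {"type": "object", "fields": ["cost", "currency", "estimated_days"]}
Type:
object


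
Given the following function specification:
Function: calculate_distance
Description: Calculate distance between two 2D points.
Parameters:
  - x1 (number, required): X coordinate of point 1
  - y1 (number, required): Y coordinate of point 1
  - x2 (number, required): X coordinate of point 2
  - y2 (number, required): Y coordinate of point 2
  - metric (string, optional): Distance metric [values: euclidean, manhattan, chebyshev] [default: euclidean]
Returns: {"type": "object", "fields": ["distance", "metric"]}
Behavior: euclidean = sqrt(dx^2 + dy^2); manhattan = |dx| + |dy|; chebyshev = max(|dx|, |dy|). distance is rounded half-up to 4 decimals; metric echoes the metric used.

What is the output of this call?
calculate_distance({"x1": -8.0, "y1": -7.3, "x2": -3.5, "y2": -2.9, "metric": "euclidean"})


|dx| = |-3.5 - -8| = 4.5; |dy| = |-2.9 - -7.3| = 4.4
euclidean: sqrt(4.5^2 + 4.4^2) = sqrt(39.61) = 6.293648
Round to 4 decimals: 6.2936
Output:
{"distance": 6.2936, "metric": "euclidean"}


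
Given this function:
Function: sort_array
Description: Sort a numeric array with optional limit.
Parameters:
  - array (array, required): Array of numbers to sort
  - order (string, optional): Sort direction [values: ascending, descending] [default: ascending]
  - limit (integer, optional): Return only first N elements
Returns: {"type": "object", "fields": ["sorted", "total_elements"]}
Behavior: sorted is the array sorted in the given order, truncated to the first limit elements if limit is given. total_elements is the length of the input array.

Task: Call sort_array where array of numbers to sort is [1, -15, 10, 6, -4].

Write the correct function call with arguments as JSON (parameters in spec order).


Mapping each described value to its parameter name:
  'Array of numbers to sort' -> array = [1, -15, 10, 6, -4]
sort_array({"array": [1, -15, 10, 6, -4]})


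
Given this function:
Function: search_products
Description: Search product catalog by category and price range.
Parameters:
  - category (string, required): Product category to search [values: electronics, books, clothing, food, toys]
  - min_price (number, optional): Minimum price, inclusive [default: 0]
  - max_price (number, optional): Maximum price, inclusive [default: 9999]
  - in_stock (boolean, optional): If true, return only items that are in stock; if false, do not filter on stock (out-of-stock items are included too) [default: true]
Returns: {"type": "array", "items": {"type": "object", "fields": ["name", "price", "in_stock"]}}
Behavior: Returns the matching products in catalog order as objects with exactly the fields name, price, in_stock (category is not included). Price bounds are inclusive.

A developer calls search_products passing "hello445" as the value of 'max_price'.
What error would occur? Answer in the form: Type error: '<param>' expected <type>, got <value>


Spec: 'max_price' is declared as number; "hello445" is a string.
Type error: 'max_price' expected number, got "hello445"


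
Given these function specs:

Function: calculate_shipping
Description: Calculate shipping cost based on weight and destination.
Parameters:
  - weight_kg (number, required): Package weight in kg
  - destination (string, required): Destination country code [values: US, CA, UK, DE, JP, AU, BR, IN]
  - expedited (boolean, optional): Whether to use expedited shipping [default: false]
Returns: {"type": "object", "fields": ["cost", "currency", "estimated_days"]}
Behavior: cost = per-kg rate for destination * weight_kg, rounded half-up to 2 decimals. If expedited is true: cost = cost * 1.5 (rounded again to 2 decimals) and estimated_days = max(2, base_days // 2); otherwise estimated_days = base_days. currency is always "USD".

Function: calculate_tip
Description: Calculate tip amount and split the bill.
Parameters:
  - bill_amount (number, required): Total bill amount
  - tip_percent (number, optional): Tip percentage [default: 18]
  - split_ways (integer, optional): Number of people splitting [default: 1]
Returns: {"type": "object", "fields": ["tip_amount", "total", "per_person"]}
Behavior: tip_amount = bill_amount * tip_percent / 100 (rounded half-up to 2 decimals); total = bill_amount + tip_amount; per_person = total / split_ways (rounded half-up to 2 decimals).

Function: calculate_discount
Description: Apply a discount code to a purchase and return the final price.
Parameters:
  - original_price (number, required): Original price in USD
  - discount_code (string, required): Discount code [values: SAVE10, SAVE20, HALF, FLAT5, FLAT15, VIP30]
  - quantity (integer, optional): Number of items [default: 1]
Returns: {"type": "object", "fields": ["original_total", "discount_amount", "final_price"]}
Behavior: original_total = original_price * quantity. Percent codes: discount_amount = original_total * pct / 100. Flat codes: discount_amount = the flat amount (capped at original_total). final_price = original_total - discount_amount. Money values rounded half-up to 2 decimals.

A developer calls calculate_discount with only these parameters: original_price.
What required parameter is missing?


Required parameters: original_price, discount_code
Provided: original_price
Missing: discount_code
discount_code


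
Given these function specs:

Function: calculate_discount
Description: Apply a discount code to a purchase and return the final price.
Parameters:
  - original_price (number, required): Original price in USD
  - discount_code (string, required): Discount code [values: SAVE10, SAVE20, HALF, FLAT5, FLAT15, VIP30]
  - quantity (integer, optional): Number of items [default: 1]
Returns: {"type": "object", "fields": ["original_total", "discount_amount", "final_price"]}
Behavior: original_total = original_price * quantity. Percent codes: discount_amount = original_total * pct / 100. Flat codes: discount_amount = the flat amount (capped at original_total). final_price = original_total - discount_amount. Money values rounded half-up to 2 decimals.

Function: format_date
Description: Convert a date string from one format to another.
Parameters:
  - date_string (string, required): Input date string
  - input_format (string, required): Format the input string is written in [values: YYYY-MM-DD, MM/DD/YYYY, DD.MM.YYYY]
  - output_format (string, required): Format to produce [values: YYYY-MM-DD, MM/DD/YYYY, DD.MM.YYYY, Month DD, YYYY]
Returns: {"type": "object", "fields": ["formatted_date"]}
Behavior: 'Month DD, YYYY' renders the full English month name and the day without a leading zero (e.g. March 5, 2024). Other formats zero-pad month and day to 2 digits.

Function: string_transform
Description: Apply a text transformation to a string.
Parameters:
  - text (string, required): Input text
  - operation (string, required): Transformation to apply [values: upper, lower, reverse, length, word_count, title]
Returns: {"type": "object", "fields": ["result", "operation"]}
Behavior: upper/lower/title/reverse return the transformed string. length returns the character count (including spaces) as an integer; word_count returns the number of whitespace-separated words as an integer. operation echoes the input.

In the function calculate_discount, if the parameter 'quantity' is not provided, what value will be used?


The calculate_discount spec declares:
  - quantity (integer, optional): Number of items [default: 1]
Default:
1


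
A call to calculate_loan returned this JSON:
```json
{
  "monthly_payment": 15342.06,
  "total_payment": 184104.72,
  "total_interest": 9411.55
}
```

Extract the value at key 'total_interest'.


9411.55


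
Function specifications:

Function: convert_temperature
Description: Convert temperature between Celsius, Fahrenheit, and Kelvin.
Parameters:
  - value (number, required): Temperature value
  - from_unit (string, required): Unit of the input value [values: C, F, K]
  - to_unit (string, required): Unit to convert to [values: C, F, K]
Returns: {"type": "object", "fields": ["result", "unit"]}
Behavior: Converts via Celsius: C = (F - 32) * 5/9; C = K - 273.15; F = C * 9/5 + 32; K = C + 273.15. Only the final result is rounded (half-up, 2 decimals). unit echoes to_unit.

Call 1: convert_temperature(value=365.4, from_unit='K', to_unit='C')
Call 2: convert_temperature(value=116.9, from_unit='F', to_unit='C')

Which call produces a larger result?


Call 1:
  To C: 365.4 - 273.15 = 92.25
  Target is C: 92.25
  Round to 2 decimals: 92.25
  -> 92.25 C
Call 2:
  To C: (116.9 - 32) * 5/9 = 47.166667
  Target is C: 47.166667
  Round to 2 decimals: 47.17
  -> 47.17 C
Call 1 (92.25 C)


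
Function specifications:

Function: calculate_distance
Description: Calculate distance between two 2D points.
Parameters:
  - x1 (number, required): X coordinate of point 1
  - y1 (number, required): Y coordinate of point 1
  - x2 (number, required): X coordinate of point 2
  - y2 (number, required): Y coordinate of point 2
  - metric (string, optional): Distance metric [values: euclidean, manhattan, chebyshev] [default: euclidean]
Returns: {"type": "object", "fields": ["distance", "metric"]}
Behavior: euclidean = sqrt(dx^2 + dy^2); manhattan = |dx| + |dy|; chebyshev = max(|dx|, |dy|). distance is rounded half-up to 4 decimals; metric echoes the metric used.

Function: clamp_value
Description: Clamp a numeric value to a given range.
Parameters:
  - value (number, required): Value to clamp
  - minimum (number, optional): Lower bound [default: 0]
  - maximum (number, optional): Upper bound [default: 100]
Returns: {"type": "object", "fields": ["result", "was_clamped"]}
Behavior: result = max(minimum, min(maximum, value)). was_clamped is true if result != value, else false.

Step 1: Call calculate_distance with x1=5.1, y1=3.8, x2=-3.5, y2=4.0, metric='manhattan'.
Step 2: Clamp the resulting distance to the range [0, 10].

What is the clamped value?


Step 1: calculate_distance (manhattan)
  |dx| = |-3.5 - 5.1| = 8.6; |dy| = |4 - 3.8| = 0.2
  manhattan: 8.6 + 0.2 = 8.8
  Round to 4 decimals: 8.8
  -> distance = 8.8
Step 2: clamp_value(value=8.8, minimum=0, maximum=10)
  result = max(0, min(10, 8.8)) = max(0, 8.8) = 8.8
  was_clamped = (8.8 != 8.8) = false
  -> result = 8.8
8.8


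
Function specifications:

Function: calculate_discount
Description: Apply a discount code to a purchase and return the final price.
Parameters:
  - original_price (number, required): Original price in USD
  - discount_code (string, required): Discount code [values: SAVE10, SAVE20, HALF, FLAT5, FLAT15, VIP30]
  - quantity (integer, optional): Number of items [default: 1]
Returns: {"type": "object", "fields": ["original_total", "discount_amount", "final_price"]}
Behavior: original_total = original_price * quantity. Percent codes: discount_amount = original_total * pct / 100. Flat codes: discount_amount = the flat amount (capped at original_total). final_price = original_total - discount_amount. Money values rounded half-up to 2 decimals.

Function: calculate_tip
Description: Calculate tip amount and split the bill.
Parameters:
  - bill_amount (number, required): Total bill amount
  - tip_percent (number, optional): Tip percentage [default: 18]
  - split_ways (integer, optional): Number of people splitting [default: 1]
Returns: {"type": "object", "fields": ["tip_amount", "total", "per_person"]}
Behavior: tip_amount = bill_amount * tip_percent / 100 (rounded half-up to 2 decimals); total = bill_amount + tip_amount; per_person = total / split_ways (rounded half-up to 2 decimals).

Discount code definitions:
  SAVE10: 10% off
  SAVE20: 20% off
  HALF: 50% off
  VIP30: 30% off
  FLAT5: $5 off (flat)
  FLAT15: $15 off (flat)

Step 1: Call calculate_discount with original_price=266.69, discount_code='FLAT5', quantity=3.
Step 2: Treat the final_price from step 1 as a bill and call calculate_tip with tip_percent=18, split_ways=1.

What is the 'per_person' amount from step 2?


Step 1: calculate_discount(original_price=266.69, discount_code=FLAT5, quantity=3)
  original_total = 266.69 * 3 = 800.07
  FLAT5 = $5 flat: discount_amount = min(5.00, 800.07) = 5.00
  final_price = 800.07 - 5.00 = 795.07
  -> final_price = 795.07
Step 2: calculate_tip(bill_amount=795.07, tip_percent=18, split_ways=1)
  tip_amount = 795.07 * 18/100 = 143.1126 -> 143.11
  total = 795.07 + 143.11 = 938.18
  per_person = 938.18 / 1 = 938.18 -> 938.18
  -> per_person = 938.18
$938.18


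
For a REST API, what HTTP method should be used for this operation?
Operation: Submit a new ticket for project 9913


GET = read, POST = create, PUT = update/replace, DELETE = remove
This operation is a create.
POST


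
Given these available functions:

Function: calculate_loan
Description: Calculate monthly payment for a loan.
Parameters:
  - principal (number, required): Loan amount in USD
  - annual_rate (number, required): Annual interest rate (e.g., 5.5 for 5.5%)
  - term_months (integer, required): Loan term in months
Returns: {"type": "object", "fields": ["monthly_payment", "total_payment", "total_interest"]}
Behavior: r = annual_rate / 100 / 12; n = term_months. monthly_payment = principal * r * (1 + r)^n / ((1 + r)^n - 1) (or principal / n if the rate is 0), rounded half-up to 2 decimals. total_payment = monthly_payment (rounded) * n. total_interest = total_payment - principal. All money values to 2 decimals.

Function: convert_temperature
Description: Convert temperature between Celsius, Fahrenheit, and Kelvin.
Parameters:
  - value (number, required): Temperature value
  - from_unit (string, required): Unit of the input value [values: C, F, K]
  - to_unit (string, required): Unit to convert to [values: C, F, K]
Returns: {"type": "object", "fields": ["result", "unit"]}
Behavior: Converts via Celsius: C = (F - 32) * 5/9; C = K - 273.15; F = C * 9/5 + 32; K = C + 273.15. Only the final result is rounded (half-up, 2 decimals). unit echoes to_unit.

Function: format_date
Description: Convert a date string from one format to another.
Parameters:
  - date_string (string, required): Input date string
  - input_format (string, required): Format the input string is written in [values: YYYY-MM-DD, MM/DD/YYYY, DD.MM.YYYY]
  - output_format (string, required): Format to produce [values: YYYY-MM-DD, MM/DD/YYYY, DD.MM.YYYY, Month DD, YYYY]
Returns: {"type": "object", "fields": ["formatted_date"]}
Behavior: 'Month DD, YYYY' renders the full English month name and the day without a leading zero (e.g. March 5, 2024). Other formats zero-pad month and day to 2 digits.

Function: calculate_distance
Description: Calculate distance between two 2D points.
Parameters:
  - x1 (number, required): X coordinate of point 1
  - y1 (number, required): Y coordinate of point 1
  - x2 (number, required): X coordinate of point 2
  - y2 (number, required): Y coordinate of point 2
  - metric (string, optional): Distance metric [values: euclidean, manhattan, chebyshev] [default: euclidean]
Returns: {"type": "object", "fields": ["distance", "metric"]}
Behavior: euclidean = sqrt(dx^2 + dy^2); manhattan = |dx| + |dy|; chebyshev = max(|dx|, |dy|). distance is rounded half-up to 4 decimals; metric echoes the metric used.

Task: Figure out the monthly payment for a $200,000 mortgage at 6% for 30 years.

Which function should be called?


The task needs a function whose description is: Calculate monthly payment for a loan.
calculate_loan


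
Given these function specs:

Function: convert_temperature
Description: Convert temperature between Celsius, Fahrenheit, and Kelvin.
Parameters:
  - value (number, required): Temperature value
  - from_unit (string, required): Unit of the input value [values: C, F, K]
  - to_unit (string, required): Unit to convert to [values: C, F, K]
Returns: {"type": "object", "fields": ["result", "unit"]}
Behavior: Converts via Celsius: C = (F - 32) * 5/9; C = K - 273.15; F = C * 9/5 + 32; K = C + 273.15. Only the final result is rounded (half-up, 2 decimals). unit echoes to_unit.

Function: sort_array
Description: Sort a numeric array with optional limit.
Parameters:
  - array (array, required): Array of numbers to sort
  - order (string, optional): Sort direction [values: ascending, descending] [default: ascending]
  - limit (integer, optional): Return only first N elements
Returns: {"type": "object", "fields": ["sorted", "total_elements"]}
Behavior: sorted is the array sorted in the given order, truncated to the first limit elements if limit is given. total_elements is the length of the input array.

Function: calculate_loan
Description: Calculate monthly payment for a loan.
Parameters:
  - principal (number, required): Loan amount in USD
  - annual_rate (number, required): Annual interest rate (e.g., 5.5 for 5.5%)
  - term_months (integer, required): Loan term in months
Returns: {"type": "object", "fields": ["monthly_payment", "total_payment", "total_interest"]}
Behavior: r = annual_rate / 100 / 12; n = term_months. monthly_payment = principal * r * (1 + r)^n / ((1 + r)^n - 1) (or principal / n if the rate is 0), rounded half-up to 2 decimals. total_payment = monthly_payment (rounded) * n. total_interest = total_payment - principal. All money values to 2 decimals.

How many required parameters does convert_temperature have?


Parameters of convert_temperature: value (required), from_unit (required), to_unit (required)
Required count:
3


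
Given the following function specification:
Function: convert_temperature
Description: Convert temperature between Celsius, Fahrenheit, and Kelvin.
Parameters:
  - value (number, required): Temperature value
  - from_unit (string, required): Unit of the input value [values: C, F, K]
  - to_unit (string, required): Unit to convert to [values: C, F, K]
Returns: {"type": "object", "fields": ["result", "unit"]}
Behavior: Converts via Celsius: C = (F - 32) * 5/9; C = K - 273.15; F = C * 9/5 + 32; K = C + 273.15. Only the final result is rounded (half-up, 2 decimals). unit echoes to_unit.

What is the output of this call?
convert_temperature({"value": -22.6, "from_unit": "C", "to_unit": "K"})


Input already in C: -22.6
To K: -22.6 + 273.15 = 250.55
Round to 2 decimals: 250.55
Output:
{"result": 250.55, "unit": "K"}


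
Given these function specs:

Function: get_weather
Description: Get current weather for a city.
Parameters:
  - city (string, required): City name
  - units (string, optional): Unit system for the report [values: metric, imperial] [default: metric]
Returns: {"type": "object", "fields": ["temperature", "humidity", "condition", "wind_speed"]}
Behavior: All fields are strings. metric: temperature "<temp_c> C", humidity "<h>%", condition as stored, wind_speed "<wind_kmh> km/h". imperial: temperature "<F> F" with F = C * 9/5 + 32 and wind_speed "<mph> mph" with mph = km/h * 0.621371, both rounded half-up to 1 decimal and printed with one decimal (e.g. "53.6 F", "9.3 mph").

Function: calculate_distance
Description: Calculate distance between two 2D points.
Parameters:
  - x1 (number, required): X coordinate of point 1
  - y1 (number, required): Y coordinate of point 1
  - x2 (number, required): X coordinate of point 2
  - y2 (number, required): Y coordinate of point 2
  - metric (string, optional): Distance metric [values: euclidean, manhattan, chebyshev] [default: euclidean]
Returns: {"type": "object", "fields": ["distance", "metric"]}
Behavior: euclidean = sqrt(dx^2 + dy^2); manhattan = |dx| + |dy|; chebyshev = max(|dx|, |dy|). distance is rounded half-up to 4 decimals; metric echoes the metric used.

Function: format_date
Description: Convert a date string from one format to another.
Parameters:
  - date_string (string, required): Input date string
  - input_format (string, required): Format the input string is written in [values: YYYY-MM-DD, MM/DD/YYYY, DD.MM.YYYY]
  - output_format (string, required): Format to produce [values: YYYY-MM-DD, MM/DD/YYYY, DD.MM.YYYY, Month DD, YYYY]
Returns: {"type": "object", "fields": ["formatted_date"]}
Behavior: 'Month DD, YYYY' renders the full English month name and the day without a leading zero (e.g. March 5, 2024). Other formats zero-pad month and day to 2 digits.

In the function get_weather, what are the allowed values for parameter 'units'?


The get_weather spec declares:
  - units (string, optional): Unit system for the report [values: metric, imperial] [default: metric]
Allowed values:
metric, imperial


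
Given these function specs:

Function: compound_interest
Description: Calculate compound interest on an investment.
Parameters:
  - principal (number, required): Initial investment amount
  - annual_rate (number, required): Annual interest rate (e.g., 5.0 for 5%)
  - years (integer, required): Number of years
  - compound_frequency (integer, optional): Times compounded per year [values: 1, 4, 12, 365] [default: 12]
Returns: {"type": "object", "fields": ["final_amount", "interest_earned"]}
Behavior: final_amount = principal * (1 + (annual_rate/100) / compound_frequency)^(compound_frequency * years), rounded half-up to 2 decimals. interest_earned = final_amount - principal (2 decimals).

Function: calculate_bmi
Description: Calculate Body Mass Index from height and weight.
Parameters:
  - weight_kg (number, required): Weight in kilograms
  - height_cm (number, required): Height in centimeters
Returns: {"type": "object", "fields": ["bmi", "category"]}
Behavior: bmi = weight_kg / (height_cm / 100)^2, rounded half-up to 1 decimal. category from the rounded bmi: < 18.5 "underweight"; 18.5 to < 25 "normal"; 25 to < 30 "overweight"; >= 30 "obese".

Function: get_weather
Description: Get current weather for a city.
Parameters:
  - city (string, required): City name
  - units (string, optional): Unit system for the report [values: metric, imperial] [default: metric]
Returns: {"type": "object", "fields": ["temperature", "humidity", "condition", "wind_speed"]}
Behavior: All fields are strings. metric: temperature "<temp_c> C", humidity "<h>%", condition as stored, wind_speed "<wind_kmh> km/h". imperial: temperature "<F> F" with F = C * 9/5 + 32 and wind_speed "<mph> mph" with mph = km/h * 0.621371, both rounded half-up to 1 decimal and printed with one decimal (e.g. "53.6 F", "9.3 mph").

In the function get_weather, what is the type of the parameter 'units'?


The get_weather spec declares:
  - units (string, optional): Unit system for the report [values: metric, imperial] [default: metric]
Type:
string


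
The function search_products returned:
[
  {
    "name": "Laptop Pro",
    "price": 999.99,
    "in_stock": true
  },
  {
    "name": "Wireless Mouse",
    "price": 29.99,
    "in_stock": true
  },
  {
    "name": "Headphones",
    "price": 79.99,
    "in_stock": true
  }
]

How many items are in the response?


Items: Laptop Pro, Wireless Mouse, Headphones
3


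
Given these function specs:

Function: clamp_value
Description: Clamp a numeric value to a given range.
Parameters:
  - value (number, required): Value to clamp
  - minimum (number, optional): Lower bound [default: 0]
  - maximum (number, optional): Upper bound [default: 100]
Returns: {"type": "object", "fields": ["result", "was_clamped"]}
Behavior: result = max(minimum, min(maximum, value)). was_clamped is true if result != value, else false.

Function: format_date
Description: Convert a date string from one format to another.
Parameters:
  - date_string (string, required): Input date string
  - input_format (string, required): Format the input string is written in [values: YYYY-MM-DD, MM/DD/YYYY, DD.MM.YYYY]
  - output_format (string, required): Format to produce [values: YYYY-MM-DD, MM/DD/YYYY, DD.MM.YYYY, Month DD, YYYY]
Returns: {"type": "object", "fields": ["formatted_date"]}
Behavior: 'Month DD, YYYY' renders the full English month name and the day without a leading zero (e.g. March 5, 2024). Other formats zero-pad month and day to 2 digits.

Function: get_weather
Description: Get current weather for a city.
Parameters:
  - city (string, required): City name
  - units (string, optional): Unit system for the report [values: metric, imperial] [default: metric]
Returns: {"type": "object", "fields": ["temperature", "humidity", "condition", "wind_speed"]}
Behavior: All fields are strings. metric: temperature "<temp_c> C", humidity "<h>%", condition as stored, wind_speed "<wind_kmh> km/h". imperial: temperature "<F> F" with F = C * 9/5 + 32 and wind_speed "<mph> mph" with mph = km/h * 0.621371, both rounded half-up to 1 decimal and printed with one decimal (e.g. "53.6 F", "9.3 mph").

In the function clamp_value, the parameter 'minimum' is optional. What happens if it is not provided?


The clamp_value spec declares:
  - minimum (number, optional): Lower bound [default: 0]
It defaults to 0


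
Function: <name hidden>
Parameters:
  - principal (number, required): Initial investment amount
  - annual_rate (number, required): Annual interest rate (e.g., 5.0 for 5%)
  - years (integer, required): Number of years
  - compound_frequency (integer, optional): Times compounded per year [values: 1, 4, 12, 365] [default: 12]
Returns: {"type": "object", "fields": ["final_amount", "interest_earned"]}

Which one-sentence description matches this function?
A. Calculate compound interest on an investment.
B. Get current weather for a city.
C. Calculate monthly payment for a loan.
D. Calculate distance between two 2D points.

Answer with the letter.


Parameters principal, annual_rate, years, compound_frequency and return ["final_amount", "interest_earned"] fit: Calculate compound interest on an investment.
A
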